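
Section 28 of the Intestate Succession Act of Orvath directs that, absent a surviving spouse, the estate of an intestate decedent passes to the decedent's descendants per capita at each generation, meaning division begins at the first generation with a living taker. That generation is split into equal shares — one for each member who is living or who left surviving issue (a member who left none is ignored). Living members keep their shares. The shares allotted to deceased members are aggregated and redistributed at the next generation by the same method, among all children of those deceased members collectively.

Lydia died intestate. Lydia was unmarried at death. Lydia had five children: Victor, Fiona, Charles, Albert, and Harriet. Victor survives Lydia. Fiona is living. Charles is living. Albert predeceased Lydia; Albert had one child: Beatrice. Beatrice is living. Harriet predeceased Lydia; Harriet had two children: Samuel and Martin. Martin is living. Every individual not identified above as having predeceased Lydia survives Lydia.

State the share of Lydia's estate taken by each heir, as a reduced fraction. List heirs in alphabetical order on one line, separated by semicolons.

Beatrice 2/15; Charles 1/5; Fiona 1/5; Martin 2/15; Samuel 2/15; Victor 1/5

There is no surviving spouse, so the entire estate passes to Lydia's descendants per capita at each generation.
At generation 1 (Victor, Fiona, Charles, Albert, Harriet) there are 5 shares of (1)/5 = 1/5 each.
Living: Victor, Fiona, and Charles — each takes 1/5.
Deceased: Albert and Harriet. Their combined 2/5 is pooled and carried to generation 2.
At generation 2 (Beatrice, Samuel, Martin) there are 3 shares of (2/5)/3 = 2/15 each.
Living: Beatrice, Samuel, and Martin — each takes 2/15.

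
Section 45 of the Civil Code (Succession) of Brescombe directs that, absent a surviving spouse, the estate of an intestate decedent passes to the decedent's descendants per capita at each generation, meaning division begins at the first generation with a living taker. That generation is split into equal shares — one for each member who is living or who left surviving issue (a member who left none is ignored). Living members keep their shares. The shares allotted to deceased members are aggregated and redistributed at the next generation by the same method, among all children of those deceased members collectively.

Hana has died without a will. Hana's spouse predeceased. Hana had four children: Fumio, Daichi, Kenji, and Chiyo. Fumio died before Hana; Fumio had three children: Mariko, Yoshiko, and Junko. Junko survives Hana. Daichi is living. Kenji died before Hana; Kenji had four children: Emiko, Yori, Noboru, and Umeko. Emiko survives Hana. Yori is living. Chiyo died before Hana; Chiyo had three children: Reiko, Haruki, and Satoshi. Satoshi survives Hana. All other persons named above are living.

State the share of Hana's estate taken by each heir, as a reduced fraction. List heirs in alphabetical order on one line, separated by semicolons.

Daichi 1/4; Emiko 3/40; Haruki 3/40; Junko 3/40; Mariko 3/40; Noboru 3/40; Reiko 3/40; Satoshi 3/40; Umeko 3/40; Yori 3/40; Yoshiko 3/40

There is no surviving spouse, so the entire estate passes to Hana's descendants per capita at each generation.
At generation 1 (Fumio, Daichi, Kenji, Chiyo) there are 4 shares of (1)/4 = 1/4 each.
Living: Daichi — each takes 1/4.
Deceased: Fumio, Kenji, and Chiyo. Their combined 3/4 is pooled and carried to generation 2.
At generation 2 (Mariko, Yoshiko, Junko, Emiko, Yori, Noboru, Umeko, Reiko, Haruki, Satoshi) there are 10 shares of (3/4)/10 = 3/40 each.
Living: Mariko, Yoshiko, Junko, Emiko, Yori, Noboru, Umeko, Reiko, Haruki, and Satoshi — each takes 3/40.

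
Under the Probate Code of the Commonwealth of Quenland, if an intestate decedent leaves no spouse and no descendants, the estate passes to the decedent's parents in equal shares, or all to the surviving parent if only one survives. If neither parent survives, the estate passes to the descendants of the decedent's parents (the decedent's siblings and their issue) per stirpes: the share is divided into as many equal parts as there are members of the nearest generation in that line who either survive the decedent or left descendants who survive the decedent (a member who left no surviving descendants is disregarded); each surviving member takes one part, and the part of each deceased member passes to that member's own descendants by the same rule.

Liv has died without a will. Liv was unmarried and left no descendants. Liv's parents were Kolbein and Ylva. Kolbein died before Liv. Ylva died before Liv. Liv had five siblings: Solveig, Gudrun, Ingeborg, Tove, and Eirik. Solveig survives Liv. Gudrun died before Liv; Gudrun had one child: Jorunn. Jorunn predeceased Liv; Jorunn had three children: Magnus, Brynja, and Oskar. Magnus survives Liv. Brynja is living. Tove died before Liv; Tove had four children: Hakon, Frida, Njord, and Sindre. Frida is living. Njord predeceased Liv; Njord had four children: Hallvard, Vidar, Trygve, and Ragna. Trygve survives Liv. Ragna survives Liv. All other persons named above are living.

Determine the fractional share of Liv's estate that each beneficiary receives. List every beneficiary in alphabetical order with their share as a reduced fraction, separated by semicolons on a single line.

Brynja 1/15; Eirik 1/5; Frida 1/20; Hakon 1/20; Hallvard 1/80; Ingeborg 1/5; Magnus 1/15; Oskar 1/15; Ragna 1/80; Sindre 1/20; Solveig 1/5; Trygve 1/80; Vidar 1/80

Neither parent survives and there are no descendants, so the estate passes to Liv's siblings and their issue per stirpes.
The estate is divided into 5 equal shares of 1/5 among Solveig, Gudrun, Ingeborg, Tove, Eirik.
Solveig is living and takes 1/5.
Gudrun predeceased; the 1/5 allotted to Gudrun's branch passes to Gudrun's issue by representation.
Jorunn's line is the sole branch at this level, so the full 1/5 passes to Jorunn's issue by representation.
The 1/5 is divided into 3 equal shares of 1/15 among Magnus, Brynja, Oskar.
Magnus is living and takes 1/15.
Brynja is living and takes 1/15.
Oskar is living and takes 1/15.
Ingeborg is living and takes 1/5.
Tove predeceased; the 1/5 allotted to Tove's branch passes to Tove's issue by representation.
The 1/5 is divided into 4 equal shares of 1/20 among Hakon, Frida, Njord, Sindre.
Hakon is living and takes 1/20.
Frida is living and takes 1/20.
Njord predeceased; the 1/20 allotted to Njord's branch passes to Njord's issue by representation.
The 1/20 is divided into 4 equal shares of 1/80 among Hallvard, Vidar, Trygve, Ragna.
Hallvard is living and takes 1/80.
Vidar is living and takes 1/80.
Trygve is living and takes 1/80.
Ragna is living and takes 1/80.
Sindre is living and takes 1/20.
Eirik is living and takes 1/5.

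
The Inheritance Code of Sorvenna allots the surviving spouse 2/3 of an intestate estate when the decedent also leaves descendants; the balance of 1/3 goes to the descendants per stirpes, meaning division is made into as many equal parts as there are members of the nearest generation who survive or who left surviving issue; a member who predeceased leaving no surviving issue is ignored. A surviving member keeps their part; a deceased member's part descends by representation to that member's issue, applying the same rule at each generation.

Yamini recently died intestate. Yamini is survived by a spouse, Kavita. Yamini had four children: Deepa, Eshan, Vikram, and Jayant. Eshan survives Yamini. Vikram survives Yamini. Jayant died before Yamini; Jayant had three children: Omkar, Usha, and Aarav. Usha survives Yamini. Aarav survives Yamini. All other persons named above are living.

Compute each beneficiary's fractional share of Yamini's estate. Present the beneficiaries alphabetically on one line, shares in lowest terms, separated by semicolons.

Kavita, as surviving spouse, takes 2/3.
The remaining 1/3 passes to Yamini's descendants per stirpes.
The 1/3 is divided into 4 equal shares of 1/12 among Deepa, Eshan, Vikram, Jayant.
Deepa is living and takes 1/12.
Eshan is living and takes 1/12.
Vikram is living and takes 1/12.
Jayant predeceased; the 1/12 allotted to Jayant's branch passes to Jayant's issue by representation.
The 1/12 is divided into 3 equal shares of 1/36 among Omkar, Usha, Aarav.
Omkar is living and takes 1/36.
Usha is living and takes 1/36.
Aarav is living and takes 1/36.

Aarav 1/36; Deepa 1/12; Eshan 1/12; Kavita 2/3; Omkar 1/36; Usha 1/36; Vikram 1/12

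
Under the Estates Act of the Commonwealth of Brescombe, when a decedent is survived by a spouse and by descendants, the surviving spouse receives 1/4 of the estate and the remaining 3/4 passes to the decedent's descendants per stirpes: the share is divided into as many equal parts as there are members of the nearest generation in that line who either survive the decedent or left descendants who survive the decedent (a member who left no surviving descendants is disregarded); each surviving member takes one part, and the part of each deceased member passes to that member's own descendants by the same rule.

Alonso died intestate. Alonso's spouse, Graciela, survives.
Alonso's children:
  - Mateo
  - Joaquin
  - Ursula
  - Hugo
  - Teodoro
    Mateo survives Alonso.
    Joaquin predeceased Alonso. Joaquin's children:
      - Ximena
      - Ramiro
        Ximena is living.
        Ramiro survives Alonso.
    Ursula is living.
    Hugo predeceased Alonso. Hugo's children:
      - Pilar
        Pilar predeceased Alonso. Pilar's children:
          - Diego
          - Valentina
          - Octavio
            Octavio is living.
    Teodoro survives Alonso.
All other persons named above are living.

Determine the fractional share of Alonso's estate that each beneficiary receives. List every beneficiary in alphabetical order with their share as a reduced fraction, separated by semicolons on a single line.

Diego 1/20; Graciela 1/4; Mateo 3/20; Octavio 1/20; Ramiro 3/40; Teodoro 3/20; Ursula 3/20; Valentina 1/20; Ximena 3/40

Graciela, as surviving spouse, takes 1/4.
The remaining 3/4 passes to Alonso's descendants per stirpes.
The 3/4 is divided into 5 equal shares of 3/20 among Mateo, Joaquin, Ursula, Hugo, Teodoro.
Mateo is living and takes 3/20.
Joaquin predeceased; the 3/20 allotted to Joaquin's branch passes to Joaquin's issue by representation.
The 3/20 is divided into 2 equal shares of 3/40 among Ximena, Ramiro.
Ximena is living and takes 3/40.
Ramiro is living and takes 3/40.
Ursula is living and takes 3/20.
Hugo predeceased; the 3/20 allotted to Hugo's branch passes to Hugo's issue by representation.
Pilar's line is the sole branch at this level, so the full 3/20 passes to Pilar's issue by representation.
The 3/20 is divided into 3 equal shares of 1/20 among Diego, Valentina, Octavio.
Diego is living and takes 1/20.
Valentina is living and takes 1/20.
Octavio is living and takes 1/20.
Teodoro is living and takes 3/20.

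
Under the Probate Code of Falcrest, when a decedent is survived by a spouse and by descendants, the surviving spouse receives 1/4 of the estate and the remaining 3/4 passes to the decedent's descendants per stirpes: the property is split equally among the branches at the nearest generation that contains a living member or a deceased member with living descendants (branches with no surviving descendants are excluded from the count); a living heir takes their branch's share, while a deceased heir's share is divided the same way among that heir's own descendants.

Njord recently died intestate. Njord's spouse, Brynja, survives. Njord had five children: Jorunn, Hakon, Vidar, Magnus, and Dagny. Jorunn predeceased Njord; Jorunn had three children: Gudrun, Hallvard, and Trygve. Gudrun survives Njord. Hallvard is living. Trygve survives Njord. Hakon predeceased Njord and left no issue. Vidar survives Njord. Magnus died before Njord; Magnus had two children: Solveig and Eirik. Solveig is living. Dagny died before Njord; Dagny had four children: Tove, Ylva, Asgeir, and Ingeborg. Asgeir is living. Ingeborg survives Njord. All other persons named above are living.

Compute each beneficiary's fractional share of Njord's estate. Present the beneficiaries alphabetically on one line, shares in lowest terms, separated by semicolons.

Asgeir 3/64; Brynja 1/4; Eirik 3/32; Gudrun 1/16; Hallvard 1/16; Ingeborg 3/64; Solveig 3/32; Tove 3/64; Trygve 1/16; Vidar 3/16; Ylva 3/64

Brynja, as surviving spouse, takes 1/4.
The remaining 3/4 passes to Njord's descendants per stirpes.
Hakon left no surviving issue, so that branch lapses and is disregarded.
The 3/4 is divided into 4 equal shares of 3/16 among Jorunn, Vidar, Magnus, Dagny.
Jorunn predeceased; the 3/16 allotted to Jorunn's branch passes to Jorunn's issue by representation.
The 3/16 is divided into 3 equal shares of 1/16 among Gudrun, Hallvard, Trygve.
Gudrun is living and takes 1/16.
Hallvard is living and takes 1/16.
Trygve is living and takes 1/16.
Vidar is living and takes 3/16.
Magnus predeceased; the 3/16 allotted to Magnus's branch passes to Magnus's issue by representation.
The 3/16 is divided into 2 equal shares of 3/32 among Solveig, Eirik.
Solveig is living and takes 3/32.
Eirik is living and takes 3/32.
Dagny predeceased; the 3/16 allotted to Dagny's branch passes to Dagny's issue by representation.
The 3/16 is divided into 4 equal shares of 3/64 among Tove, Ylva, Asgeir, Ingeborg.
Tove is living and takes 3/64.
Ylva is living and takes 3/64.
Asgeir is living and takes 3/64.
Ingeborg is living and takes 3/64.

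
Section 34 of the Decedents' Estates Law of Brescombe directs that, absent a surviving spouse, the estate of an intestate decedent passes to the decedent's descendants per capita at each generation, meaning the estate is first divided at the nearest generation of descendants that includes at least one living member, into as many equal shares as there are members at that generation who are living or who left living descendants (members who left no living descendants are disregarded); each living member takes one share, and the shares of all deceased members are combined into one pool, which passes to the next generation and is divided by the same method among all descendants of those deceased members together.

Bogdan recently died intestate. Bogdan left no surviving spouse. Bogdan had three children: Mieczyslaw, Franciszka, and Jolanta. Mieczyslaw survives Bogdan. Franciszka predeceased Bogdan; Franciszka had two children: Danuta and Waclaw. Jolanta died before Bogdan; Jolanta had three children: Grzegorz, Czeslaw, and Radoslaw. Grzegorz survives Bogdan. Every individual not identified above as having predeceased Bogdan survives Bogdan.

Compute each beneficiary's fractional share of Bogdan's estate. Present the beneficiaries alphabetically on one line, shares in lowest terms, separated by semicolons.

Czeslaw 2/15; Danuta 2/15; Grzegorz 2/15; Mieczyslaw 1/3; Radoslaw 2/15; Waclaw 2/15

There is no surviving spouse, so the entire estate passes to Bogdan's descendants per capita at each generation.
At generation 1 (Mieczyslaw, Franciszka, Jolanta) there are 3 shares of (1)/3 = 1/3 each.
Living: Mieczyslaw — each takes 1/3.
Deceased: Franciszka and Jolanta. Their combined 2/3 is pooled and carried to generation 2.
At generation 2 (Danuta, Waclaw, Grzegorz, Czeslaw, Radoslaw) there are 5 shares of (2/3)/5 = 2/15 each.
Living: Danuta, Waclaw, Grzegorz, Czeslaw, and Radoslaw — each takes 2/15.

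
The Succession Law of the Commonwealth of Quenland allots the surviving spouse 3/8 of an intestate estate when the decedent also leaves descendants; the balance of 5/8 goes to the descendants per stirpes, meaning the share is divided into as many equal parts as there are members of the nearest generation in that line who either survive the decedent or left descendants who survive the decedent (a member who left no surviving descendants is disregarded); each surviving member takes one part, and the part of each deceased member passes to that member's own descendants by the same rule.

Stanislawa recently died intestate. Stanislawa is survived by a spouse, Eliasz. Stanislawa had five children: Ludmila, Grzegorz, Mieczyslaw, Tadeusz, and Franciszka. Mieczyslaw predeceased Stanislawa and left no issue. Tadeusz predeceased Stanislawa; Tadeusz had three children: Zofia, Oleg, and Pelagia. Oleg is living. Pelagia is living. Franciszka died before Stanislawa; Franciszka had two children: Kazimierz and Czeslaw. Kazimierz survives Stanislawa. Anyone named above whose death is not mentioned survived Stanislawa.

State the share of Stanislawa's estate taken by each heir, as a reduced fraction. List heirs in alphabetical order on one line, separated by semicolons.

Eliasz, as surviving spouse, takes 3/8.
The remaining 5/8 passes to Stanislawa's descendants per stirpes.
Mieczyslaw left no surviving issue, so that branch lapses and is disregarded.
The 5/8 is divided into 4 equal shares of 5/32 among Ludmila, Grzegorz, Tadeusz, Franciszka.
Ludmila is living and takes 5/32.
Grzegorz is living and takes 5/32.
Tadeusz predeceased; the 5/32 allotted to Tadeusz's branch passes to Tadeusz's issue by representation.
The 5/32 is divided into 3 equal shares of 5/96 among Zofia, Oleg, Pelagia.
Zofia is living and takes 5/96.
Oleg is living and takes 5/96.
Pelagia is living and takes 5/96.
Franciszka predeceased; the 5/32 allotted to Franciszka's branch passes to Franciszka's issue by representation.
The 5/32 is divided into 2 equal shares of 5/64 among Kazimierz, Czeslaw.
Kazimierz is living and takes 5/64.
Czeslaw is living and takes 5/64.

Czeslaw 5/64; Eliasz 3/8; Grzegorz 5/32; Kazimierz 5/64; Ludmila 5/32; Oleg 5/96; Pelagia 5/96; Zofia 5/96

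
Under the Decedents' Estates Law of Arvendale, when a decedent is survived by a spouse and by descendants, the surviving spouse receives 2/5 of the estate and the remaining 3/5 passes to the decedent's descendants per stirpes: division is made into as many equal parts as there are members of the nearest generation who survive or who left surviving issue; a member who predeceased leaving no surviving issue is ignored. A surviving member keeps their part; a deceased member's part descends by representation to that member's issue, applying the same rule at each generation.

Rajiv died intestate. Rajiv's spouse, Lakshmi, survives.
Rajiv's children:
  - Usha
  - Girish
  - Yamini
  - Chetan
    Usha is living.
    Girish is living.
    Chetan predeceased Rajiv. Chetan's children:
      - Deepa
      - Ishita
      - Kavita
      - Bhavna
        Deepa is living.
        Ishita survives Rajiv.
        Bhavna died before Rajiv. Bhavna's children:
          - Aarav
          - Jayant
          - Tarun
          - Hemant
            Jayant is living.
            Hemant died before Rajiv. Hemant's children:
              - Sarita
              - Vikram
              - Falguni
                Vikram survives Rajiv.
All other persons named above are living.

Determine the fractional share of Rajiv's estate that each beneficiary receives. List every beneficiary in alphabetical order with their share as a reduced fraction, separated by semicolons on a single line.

Lakshmi, as surviving spouse, takes 2/5.
The remaining 3/5 passes to Rajiv's descendants per stirpes.
The 3/5 is divided into 4 equal shares of 3/20 among Usha, Girish, Yamini, Chetan.
Usha is living and takes 3/20.
Girish is living and takes 3/20.
Yamini is living and takes 3/20.
Chetan predeceased; the 3/20 allotted to Chetan's branch passes to Chetan's issue by representation.
The 3/20 is divided into 4 equal shares of 3/80 among Deepa, Ishita, Kavita, Bhavna.
Deepa is living and takes 3/80.
Ishita is living and takes 3/80.
Kavita is living and takes 3/80.
Bhavna predeceased; the 3/80 allotted to Bhavna's branch passes to Bhavna's issue by representation.
The 3/80 is divided into 4 equal shares of 3/320 among Aarav, Jayant, Tarun, Hemant.
Aarav is living and takes 3/320.
Jayant is living and takes 3/320.
Tarun is living and takes 3/320.
Hemant predeceased; the 3/320 allotted to Hemant's branch passes to Hemant's issue by representation.
The 3/320 is divided into 3 equal shares of 1/320 among Sarita, Vikram, Falguni.
Sarita is living and takes 1/320.
Vikram is living and takes 1/320.
Falguni is living and takes 1/320.

Aarav 3/320; Deepa 3/80; Falguni 1/320; Girish 3/20; Ishita 3/80; Jayant 3/320; Kavita 3/80; Lakshmi 2/5; Sarita 1/320; Tarun 3/320; Usha 3/20; Vikram 1/320; Yamini 3/20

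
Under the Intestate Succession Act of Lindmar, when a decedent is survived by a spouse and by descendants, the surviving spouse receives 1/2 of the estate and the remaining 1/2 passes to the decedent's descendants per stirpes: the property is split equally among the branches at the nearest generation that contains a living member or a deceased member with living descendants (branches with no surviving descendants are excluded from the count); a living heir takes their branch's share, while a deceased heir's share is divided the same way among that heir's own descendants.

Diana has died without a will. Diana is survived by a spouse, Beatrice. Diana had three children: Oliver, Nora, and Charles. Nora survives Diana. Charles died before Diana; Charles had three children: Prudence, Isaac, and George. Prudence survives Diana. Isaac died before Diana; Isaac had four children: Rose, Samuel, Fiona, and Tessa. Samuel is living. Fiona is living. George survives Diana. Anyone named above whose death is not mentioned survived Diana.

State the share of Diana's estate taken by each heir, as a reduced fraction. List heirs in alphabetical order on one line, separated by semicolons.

Beatrice, as surviving spouse, takes 1/2.
The remaining 1/2 passes to Diana's descendants per stirpes.
The 1/2 is divided into 3 equal shares of 1/6 among Oliver, Nora, Charles.
Oliver is living and takes 1/6.
Nora is living and takes 1/6.
Charles predeceased; the 1/6 allotted to Charles's branch passes to Charles's issue by representation.
The 1/6 is divided into 3 equal shares of 1/18 among Prudence, Isaac, George.
Prudence is living and takes 1/18.
Isaac predeceased; the 1/18 allotted to Isaac's branch passes to Isaac's issue by representation.
The 1/18 is divided into 4 equal shares of 1/72 among Rose, Samuel, Fiona, Tessa.
Rose is living and takes 1/72.
Samuel is living and takes 1/72.
Fiona is living and takes 1/72.
Tessa is living and takes 1/72.
George is living and takes 1/18.

Beatrice 1/2; Fiona 1/72; George 1/18; Nora 1/6; Oliver 1/6; Prudence 1/18; Rose 1/72; Samuel 1/72; Tessa 1/72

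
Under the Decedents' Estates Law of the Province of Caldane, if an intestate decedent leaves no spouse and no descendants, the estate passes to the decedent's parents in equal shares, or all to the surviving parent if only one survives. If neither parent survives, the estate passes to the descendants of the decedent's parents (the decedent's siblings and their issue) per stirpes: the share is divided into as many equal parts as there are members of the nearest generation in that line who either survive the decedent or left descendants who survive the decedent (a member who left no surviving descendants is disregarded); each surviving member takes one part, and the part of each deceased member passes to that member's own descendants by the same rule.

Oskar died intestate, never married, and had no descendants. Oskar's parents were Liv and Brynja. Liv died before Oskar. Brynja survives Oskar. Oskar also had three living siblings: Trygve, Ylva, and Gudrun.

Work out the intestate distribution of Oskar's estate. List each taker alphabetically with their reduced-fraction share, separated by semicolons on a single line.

Only one parent, Brynja, survives, so Brynja takes the entire estate. The siblings take nothing because a surviving parent has priority.

Brynja 1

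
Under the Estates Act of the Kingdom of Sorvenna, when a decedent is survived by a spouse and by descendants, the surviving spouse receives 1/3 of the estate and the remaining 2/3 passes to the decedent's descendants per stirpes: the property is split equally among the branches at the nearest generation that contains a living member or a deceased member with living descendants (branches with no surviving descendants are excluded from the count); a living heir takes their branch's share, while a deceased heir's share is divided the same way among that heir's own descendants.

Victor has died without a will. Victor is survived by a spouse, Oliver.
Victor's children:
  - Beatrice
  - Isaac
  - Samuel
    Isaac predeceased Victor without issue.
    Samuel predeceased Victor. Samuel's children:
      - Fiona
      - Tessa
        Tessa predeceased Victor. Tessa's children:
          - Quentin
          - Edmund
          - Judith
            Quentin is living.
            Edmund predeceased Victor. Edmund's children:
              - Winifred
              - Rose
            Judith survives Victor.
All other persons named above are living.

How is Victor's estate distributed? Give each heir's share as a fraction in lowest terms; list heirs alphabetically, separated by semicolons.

Beatrice 1/3; Fiona 1/6; Judith 1/18; Oliver 1/3; Quentin 1/18; Rose 1/36; Winifred 1/36

Oliver, as surviving spouse, takes 1/3.
The remaining 2/3 passes to Victor's descendants per stirpes.
Isaac left no surviving issue, so that branch lapses and is disregarded.
The 2/3 is divided into 2 equal shares of 1/3 among Beatrice, Samuel.
Beatrice is living and takes 1/3.
Samuel predeceased; the 1/3 allotted to Samuel's branch passes to Samuel's issue by representation.
The 1/3 is divided into 2 equal shares of 1/6 among Fiona, Tessa.
Fiona is living and takes 1/6.
Tessa predeceased; the 1/6 allotted to Tessa's branch passes to Tessa's issue by representation.
The 1/6 is divided into 3 equal shares of 1/18 among Quentin, Edmund, Judith.
Quentin is living and takes 1/18.
Edmund predeceased; the 1/18 allotted to Edmund's branch passes to Edmund's issue by representation.
The 1/18 is divided into 2 equal shares of 1/36 among Winifred, Rose.
Winifred is living and takes 1/36.
Rose is living and takes 1/36.
Judith is living and takes 1/18.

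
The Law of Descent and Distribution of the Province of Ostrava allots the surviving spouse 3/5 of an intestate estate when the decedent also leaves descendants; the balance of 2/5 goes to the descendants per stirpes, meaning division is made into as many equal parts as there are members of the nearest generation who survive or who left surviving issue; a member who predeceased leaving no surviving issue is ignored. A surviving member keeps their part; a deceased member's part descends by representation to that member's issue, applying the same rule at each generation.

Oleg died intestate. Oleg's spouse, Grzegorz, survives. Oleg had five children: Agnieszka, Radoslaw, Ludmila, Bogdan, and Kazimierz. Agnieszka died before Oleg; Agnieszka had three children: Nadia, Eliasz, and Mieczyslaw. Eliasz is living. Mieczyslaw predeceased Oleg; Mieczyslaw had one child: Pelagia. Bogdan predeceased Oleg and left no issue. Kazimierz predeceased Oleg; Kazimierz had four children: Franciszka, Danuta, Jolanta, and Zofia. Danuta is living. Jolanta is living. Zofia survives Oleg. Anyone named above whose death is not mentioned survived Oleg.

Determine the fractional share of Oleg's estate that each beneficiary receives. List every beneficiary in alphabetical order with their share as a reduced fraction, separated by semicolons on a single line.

Grzegorz, as surviving spouse, takes 3/5.
The remaining 2/5 passes to Oleg's descendants per stirpes.
Bogdan left no surviving issue, so that branch lapses and is disregarded.
The 2/5 is divided into 4 equal shares of 1/10 among Agnieszka, Radoslaw, Ludmila, Kazimierz.
Agnieszka predeceased; the 1/10 allotted to Agnieszka's branch passes to Agnieszka's issue by representation.
The 1/10 is divided into 3 equal shares of 1/30 among Nadia, Eliasz, Mieczyslaw.
Nadia is living and takes 1/30.
Eliasz is living and takes 1/30.
Mieczyslaw predeceased; the 1/30 allotted to Mieczyslaw's branch passes to Mieczyslaw's issue by representation.
Pelagia is the sole taker at this level and receives the full 1/30.
Radoslaw is living and takes 1/10.
Ludmila is living and takes 1/10.
Kazimierz predeceased; the 1/10 allotted to Kazimierz's branch passes to Kazimierz's issue by representation.
The 1/10 is divided into 4 equal shares of 1/40 among Franciszka, Danuta, Jolanta, Zofia.
Franciszka is living and takes 1/40.
Danuta is living and takes 1/40.
Jolanta is living and takes 1/40.
Zofia is living and takes 1/40.

Danuta 1/40; Eliasz 1/30; Franciszka 1/40; Grzegorz 3/5; Jolanta 1/40; Ludmila 1/10; Nadia 1/30; Pelagia 1/30; Radoslaw 1/10; Zofia 1/40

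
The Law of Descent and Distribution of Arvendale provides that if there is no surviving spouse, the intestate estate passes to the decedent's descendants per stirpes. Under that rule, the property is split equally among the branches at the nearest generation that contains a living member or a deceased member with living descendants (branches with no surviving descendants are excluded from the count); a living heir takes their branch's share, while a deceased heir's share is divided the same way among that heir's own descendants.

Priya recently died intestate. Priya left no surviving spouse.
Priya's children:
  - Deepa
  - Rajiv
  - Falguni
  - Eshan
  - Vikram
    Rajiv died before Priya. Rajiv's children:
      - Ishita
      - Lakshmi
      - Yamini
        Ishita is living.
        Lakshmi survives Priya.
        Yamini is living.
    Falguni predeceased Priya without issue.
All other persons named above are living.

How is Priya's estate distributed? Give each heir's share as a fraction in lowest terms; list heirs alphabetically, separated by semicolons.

There is no surviving spouse, so the entire estate passes to Priya's descendants per stirpes.
Falguni left no surviving issue, so that branch lapses and is disregarded.
The estate is divided into 4 equal shares of 1/4 among Deepa, Rajiv, Eshan, Vikram.
Deepa is living and takes 1/4.
Rajiv predeceased; the 1/4 allotted to Rajiv's branch passes to Rajiv's issue by representation.
The 1/4 is divided into 3 equal shares of 1/12 among Ishita, Lakshmi, Yamini.
Ishita is living and takes 1/12.
Lakshmi is living and takes 1/12.
Yamini is living and takes 1/12.
Eshan is living and takes 1/4.
Vikram is living and takes 1/4.

Deepa 1/4; Eshan 1/4; Ishita 1/12; Lakshmi 1/12; Vikram 1/4; Yamini 1/12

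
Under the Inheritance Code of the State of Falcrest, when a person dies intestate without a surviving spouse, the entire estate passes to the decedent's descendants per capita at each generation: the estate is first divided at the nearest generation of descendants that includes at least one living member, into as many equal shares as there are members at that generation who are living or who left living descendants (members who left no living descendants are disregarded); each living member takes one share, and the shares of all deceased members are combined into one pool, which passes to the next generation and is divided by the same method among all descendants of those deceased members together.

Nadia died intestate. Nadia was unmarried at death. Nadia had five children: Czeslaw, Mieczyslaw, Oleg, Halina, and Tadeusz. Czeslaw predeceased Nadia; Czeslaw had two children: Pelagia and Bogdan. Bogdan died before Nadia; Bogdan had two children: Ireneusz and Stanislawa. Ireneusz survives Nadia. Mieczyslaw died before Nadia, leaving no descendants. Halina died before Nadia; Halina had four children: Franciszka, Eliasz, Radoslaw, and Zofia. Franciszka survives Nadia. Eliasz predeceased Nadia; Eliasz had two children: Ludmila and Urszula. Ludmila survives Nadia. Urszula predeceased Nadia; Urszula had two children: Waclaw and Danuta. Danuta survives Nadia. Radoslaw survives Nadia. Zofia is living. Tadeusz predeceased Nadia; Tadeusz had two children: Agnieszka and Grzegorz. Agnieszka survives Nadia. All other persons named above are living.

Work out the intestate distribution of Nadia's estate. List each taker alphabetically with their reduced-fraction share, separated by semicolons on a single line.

Agnieszka 3/32; Danuta 3/128; Franciszka 3/32; Grzegorz 3/32; Ireneusz 3/64; Ludmila 3/64; Oleg 1/4; Pelagia 3/32; Radoslaw 3/32; Stanislawa 3/64; Waclaw 3/128; Zofia 3/32

There is no surviving spouse, so the entire estate passes to Nadia's descendants per capita at each generation.
At generation 1 (Czeslaw, Oleg, Halina, Tadeusz) there are 4 shares of (1)/4 = 1/4 each.
Living: Oleg — each takes 1/4.
Deceased: Czeslaw, Halina, and Tadeusz. Their combined 3/4 is pooled and carried to generation 2.
At generation 2 (Pelagia, Bogdan, Franciszka, Eliasz, Radoslaw, Zofia, Agnieszka, Grzegorz) there are 8 shares of (3/4)/8 = 3/32 each.
Living: Pelagia, Franciszka, Radoslaw, Zofia, Agnieszka, and Grzegorz — each takes 3/32.
Deceased: Bogdan and Eliasz. Their combined 3/16 is pooled and carried to generation 3.
At generation 3 (Ireneusz, Stanislawa, Ludmila, Urszula) there are 4 shares of (3/16)/4 = 3/64 each.
Living: Ireneusz, Stanislawa, and Ludmila — each takes 3/64.
Deceased: Urszula. That 3/64 share is carried to generation 4.
At generation 4 (Waclaw, Danuta) there are 2 shares of (3/64)/2 = 3/128 each.
Living: Waclaw and Danuta — each takes 3/128.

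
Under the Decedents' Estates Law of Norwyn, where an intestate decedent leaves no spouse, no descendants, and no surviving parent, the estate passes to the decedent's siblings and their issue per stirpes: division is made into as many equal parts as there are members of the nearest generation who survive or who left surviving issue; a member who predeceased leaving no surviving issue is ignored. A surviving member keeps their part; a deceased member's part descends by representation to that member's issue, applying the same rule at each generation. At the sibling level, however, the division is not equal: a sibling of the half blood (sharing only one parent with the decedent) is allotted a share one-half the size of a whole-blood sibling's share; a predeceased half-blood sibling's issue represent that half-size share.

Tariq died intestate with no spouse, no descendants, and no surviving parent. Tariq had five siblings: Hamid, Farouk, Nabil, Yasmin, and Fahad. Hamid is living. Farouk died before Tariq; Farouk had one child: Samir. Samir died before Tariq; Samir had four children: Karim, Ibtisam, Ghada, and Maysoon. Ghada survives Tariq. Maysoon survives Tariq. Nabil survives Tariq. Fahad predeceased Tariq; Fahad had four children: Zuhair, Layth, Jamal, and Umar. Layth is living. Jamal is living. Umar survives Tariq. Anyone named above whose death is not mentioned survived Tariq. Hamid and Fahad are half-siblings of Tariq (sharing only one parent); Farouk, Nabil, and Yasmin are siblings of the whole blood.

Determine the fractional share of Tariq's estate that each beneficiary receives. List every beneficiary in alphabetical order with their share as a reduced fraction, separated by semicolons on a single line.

No spouse, descendants, or parent survives, so the estate passes to Tariq's siblings per stirpes.
Half-blood siblings count for one-half the weight of whole-blood siblings at the initial division.
Dividing 1 in proportion to weights (total weight 4): Hamid (weight 1/2) → 1/8; Farouk (weight 1) → 1/4; Nabil (weight 1) → 1/4; Yasmin (weight 1) → 1/4; Fahad (weight 1/2) → 1/8.
Hamid is living and takes 1/8.
Farouk predeceased; the 1/4 allotted to Farouk's branch passes to Farouk's issue by representation.
Samir's line is the sole branch at this level, so the full 1/4 passes to Samir's issue by representation.
The 1/4 is divided into 4 equal shares of 1/16 among Karim, Ibtisam, Ghada, Maysoon.
Karim is living and takes 1/16.
Ibtisam is living and takes 1/16.
Ghada is living and takes 1/16.
Maysoon is living and takes 1/16.
Nabil is living and takes 1/4.
Yasmin is living and takes 1/4.
Fahad predeceased; the 1/8 allotted to Fahad's branch passes to Fahad's issue by representation.
The 1/8 is divided into 4 equal shares of 1/32 among Zuhair, Layth, Jamal, Umar.
Zuhair is living and takes 1/32.
Layth is living and takes 1/32.
Jamal is living and takes 1/32.
Umar is living and takes 1/32.

Ghada 1/16; Hamid 1/8; Ibtisam 1/16; Jamal 1/32; Karim 1/16; Layth 1/32; Maysoon 1/16; Nabil 1/4; Umar 1/32; Yasmin 1/4; Zuhair 1/32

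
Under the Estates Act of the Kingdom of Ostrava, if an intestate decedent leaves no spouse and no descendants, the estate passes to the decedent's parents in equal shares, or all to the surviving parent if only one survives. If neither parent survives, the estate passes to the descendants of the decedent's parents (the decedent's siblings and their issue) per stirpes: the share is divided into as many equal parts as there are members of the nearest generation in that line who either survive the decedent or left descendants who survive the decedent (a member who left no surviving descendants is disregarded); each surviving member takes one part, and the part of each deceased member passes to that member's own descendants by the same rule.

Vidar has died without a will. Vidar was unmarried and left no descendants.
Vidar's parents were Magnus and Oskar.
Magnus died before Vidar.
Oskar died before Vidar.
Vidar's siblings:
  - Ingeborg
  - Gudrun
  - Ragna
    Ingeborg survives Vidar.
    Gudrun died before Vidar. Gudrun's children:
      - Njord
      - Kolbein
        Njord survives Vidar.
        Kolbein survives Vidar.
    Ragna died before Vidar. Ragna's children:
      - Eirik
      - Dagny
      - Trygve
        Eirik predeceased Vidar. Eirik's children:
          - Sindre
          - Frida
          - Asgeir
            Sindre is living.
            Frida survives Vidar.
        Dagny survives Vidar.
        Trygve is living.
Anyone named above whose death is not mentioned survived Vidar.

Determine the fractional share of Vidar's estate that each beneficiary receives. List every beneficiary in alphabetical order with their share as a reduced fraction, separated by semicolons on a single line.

Asgeir 1/27; Dagny 1/9; Frida 1/27; Ingeborg 1/3; Kolbein 1/6; Njord 1/6; Sindre 1/27; Trygve 1/9

Neither parent survives and there are no descendants, so the estate passes to Vidar's siblings and their issue per stirpes.
The estate is divided into 3 equal shares of 1/3 among Ingeborg, Gudrun, Ragna.
Ingeborg is living and takes 1/3.
Gudrun predeceased; the 1/3 allotted to Gudrun's branch passes to Gudrun's issue by representation.
The 1/3 is divided into 2 equal shares of 1/6 among Njord, Kolbein.
Njord is living and takes 1/6.
Kolbein is living and takes 1/6.
Ragna predeceased; the 1/3 allotted to Ragna's branch passes to Ragna's issue by representation.
The 1/3 is divided into 3 equal shares of 1/9 among Eirik, Dagny, Trygve.
Eirik predeceased; the 1/9 allotted to Eirik's branch passes to Eirik's issue by representation.
The 1/9 is divided into 3 equal shares of 1/27 among Sindre, Frida, Asgeir.
Sindre is living and takes 1/27.
Frida is living and takes 1/27.
Asgeir is living and takes 1/27.
Dagny is living and takes 1/9.
Trygve is living and takes 1/9.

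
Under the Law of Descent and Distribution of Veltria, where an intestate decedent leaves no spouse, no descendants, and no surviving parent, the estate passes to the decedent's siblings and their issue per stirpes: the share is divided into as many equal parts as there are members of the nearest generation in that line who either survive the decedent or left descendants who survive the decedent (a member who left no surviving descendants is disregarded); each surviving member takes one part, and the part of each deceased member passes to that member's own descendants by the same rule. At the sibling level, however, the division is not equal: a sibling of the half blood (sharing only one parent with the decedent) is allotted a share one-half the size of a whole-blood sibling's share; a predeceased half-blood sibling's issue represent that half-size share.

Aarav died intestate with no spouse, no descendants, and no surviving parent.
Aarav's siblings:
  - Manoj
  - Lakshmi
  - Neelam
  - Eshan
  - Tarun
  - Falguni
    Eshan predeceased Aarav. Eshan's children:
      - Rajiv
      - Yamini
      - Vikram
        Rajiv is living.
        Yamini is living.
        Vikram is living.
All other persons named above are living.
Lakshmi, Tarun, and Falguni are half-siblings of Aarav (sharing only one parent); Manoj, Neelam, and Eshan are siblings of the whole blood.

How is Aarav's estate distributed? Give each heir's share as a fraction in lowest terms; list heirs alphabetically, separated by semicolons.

No spouse, descendants, or parent survives, so the estate passes to Aarav's siblings per stirpes.
Half-blood siblings count for one-half the weight of whole-blood siblings at the initial division.
Dividing 1 in proportion to weights (total weight 9/2): Manoj (weight 1) → 2/9; Lakshmi (weight 1/2) → 1/9; Neelam (weight 1) → 2/9; Eshan (weight 1) → 2/9; Tarun (weight 1/2) → 1/9; Falguni (weight 1/2) → 1/9.
Manoj is living and takes 2/9.
Lakshmi is living and takes 1/9.
Neelam is living and takes 2/9.
Eshan predeceased; the 2/9 allotted to Eshan's branch passes to Eshan's issue by representation.
The 2/9 is divided into 3 equal shares of 2/27 among Rajiv, Yamini, Vikram.
Rajiv is living and takes 2/27.
Yamini is living and takes 2/27.
Vikram is living and takes 2/27.
Tarun is living and takes 1/9.
Falguni is living and takes 1/9.

Falguni 1/9; Lakshmi 1/9; Manoj 2/9; Neelam 2/9; Rajiv 2/27; Tarun 1/9; Vikram 2/27; Yamini 2/27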